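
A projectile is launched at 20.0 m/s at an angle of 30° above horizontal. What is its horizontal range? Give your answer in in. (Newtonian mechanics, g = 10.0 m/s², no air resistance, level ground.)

R = v₀² × sin(2θ) / g = 20.0² × sin(2 × 30°) / 10.0 = 400.0 × 0.866025 / 10.0 = 34.641 m
R = 34.641 m / 0.0254 = 1364 in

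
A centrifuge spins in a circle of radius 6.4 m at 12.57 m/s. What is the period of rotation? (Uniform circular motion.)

T = 2πr/v = 2π×6.4/12.57 = 3.2 s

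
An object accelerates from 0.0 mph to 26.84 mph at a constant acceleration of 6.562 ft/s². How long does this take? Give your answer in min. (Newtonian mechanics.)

v₀ = 0.0 mph × 0.44704 = 0.0 m/s
v = 26.84 mph × 0.44704 = 11.9986 m/s
a = 6.562 ft/s² × 0.3048 = 2.0001 m/s²
t = (v - v₀) / a = (11.9986 - 0.0) / 2.0001 = 5.999 s
t = 5.999 s / 60.0 = 0.09998 min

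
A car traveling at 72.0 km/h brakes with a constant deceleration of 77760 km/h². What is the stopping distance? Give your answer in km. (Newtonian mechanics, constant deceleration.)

v₀ = 72.0 km/h × 0.2777777777777778 = 20.0 m/s
a = 77760 km/h² × 7.716049382716049e-05 = 6.0 m/s²
d = v₀² / (2a) = 20.0² / (2 × 6.0) = 400.0 / 12.0 = 33.3333 m
d = 33.3333 m / 1000.0 = 0.03333 km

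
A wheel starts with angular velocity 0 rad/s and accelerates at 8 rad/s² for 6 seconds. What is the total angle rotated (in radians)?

θ = ω₀t + ½αt² = 0×6 + ½×8×6² = 144.0 rad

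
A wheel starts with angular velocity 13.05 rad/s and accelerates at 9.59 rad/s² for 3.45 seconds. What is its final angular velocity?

ω = ω₀ + αt = 13.05 + 9.59 × 3.45 = 46.14 rad/s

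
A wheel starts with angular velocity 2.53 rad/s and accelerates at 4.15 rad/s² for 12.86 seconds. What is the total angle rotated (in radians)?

θ = ω₀t + ½αt² = 2.53×12.86 + ½×4.15×12.86² = 375.7 rad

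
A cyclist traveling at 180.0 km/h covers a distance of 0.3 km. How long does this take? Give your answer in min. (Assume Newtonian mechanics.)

d = 0.3 km × 1000.0 = 300.0 m
v = 180.0 km/h × 0.2777777777777778 = 50.0 m/s
t = d / v = 300.0 / 50.0 = 6.0 s
t = 6.0 s / 60.0 = 0.1 min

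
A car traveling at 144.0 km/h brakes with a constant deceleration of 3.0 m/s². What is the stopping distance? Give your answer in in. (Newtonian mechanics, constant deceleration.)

v₀ = 144.0 km/h × 0.2777777777777778 = 40.0 m/s
d = v₀² / (2a) = 40.0² / (2 × 3.0) = 1600.0 / 6.0 = 266.667 m
d = 266.667 m / 0.0254 = 10500 in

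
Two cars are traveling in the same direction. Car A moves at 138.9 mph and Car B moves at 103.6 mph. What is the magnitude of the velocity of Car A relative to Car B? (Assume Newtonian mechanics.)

v_rel = |v_A - v_B| = |138.9 - 103.6| = 35.3 mph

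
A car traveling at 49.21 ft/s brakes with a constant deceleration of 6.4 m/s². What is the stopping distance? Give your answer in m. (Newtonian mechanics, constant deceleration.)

v₀ = 49.21 ft/s × 0.3048 = 14.9992 m/s
d = v₀² / (2a) = 14.9992² / (2 × 6.4) = 224.976 / 12.8 = 17.58 m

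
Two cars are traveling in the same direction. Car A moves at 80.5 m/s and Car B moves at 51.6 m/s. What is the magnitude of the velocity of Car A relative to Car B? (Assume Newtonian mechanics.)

v_rel = |v_A - v_B| = |80.5 - 51.6| = 28.9 m/s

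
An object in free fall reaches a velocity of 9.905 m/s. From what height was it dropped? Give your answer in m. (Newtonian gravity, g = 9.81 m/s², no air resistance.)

h = v² / (2g) = 9.905² / (2 × 9.81) = 5.0 m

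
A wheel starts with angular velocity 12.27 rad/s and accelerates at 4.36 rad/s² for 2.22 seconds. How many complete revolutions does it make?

θ = ω₀t + ½αt² = 12.27×2.22 + ½×4.36×2.22² = 37.983312 rad
Total revolutions = θ/(2π) = 37.983312/(2π) = 6.05
Complete revolutions = ⌊6.05⌋ = 6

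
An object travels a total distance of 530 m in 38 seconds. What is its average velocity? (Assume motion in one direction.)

v_avg = Δd / Δt = 530 / 38 = 13.95 m/s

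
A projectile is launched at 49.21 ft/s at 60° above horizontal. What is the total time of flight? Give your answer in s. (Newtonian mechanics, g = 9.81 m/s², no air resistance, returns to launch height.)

v₀ = 49.21 ft/s × 0.3048 = 14.9992 m/s
T = 2 × v₀ × sin(θ) / g = 2 × 14.9992 × sin(60°) / 9.81 = 2 × 14.9992 × 0.866025 / 9.81 = 2.648 s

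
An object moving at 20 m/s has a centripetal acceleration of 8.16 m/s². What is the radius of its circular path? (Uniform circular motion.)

r = v²/a_c = 20²/8.16 = 49.02 m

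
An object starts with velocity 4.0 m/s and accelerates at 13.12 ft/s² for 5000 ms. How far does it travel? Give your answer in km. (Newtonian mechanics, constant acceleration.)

a = 13.12 ft/s² × 0.3048 = 3.99898 m/s²
t = 5000 ms × 0.001 = 5.0 s
d = v₀ × t + ½ × a × t² = 4.0 × 5.0 + 0.5 × 3.99898 × 5.0² = 69.9873 m
d = 69.9873 m / 1000.0 = 0.06999 km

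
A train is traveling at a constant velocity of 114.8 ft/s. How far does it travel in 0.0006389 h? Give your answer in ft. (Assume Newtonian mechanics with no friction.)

v = 114.8 ft/s × 0.3048 = 34.991 m/s
t = 0.0006389 h × 3600.0 = 2.30004 s
d = v × t = 34.991 × 2.30004 = 80.4807 m
d = 80.4807 m / 0.3048 = 264.0 ft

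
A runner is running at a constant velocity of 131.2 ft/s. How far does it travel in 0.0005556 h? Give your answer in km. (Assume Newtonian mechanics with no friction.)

v = 131.2 ft/s × 0.3048 = 39.9898 m/s
t = 0.0005556 h × 3600.0 = 2.00016 s
d = v × t = 39.9898 × 2.00016 = 79.986 m
d = 79.986 m / 1000.0 = 0.07999 km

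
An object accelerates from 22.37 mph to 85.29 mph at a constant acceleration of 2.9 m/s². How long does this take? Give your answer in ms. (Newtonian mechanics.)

v₀ = 22.37 mph × 0.44704 = 10.0003 m/s
v = 85.29 mph × 0.44704 = 38.128 m/s
t = (v - v₀) / a = (38.128 - 10.0003) / 2.9 = 9.69921 s
t = 9.69921 s / 0.001 = 9699 ms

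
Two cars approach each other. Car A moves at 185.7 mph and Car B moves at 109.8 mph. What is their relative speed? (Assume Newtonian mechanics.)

v_rel = v_A + v_B = 185.7 + 109.8 = 295.5 mph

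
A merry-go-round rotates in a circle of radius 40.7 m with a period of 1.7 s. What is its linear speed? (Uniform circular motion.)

v = 2πr/T = 2π×40.7/1.7 = 150.43 m/s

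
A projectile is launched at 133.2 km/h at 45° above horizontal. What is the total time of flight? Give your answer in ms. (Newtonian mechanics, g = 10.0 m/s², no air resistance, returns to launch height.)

v₀ = 133.2 km/h × 0.2777777777777778 = 37.0 m/s
T = 2 × v₀ × sin(θ) / g = 2 × 37.0 × sin(45°) / 10.0 = 2 × 37.0 × 0.707107 / 10.0 = 5.23259 s
T = 5.23259 s / 0.001 = 5233 ms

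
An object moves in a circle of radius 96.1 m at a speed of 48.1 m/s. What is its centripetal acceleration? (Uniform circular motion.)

a_c = v²/r = 48.1²/96.1 = 2313.61/96.1 = 24.08 m/s²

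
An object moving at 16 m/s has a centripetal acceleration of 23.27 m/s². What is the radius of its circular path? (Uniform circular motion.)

r = v²/a_c = 16²/23.27 = 11.0 m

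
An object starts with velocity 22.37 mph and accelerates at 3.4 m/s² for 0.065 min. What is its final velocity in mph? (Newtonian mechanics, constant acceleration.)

v₀ = 22.37 mph × 0.44704 = 10.0003 m/s
t = 0.065 min × 60.0 = 3.9 s
v = v₀ + a × t = 10.0003 + 3.4 × 3.9 = 23.2603 m/s
v = 23.2603 m/s / 0.44704 = 52.03 mph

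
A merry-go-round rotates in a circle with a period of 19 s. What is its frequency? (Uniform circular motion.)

f = 1/T = 1/19 = 0.0526 Hz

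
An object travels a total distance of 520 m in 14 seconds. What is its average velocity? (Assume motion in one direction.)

v_avg = Δd / Δt = 520 / 14 = 37.14 m/s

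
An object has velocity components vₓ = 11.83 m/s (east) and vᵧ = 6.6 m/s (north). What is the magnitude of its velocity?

|v| = √(vₓ² + vᵧ²) = √(11.83² + 6.6²) = √(183.5089) = 13.55 m/s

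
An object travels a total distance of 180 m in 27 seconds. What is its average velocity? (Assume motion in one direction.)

v_avg = Δd / Δt = 180 / 27 = 6.67 m/s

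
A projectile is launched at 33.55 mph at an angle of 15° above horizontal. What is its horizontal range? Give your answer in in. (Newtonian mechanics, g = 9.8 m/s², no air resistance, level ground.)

v₀ = 33.55 mph × 0.44704 = 14.9982 m/s
R = v₀² × sin(2θ) / g = 14.9982² × sin(2 × 15°) / 9.8 = 224.946 × 0.5 / 9.8 = 11.4768 m
R = 11.4768 m / 0.0254 = 451.8 in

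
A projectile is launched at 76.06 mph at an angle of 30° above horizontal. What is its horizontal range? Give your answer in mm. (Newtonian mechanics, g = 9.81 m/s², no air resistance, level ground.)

v₀ = 76.06 mph × 0.44704 = 34.0019 m/s
R = v₀² × sin(2θ) / g = 34.0019² × sin(2 × 30°) / 9.81 = 1156.13 × 0.866025 / 9.81 = 102.063 m
R = 102.063 m / 0.001 = 102100 mm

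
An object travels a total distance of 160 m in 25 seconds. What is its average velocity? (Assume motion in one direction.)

v_avg = Δd / Δt = 160 / 25 = 6.4 m/s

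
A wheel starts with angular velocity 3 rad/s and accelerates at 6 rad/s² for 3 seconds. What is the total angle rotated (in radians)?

θ = ω₀t + ½αt² = 3×3 + ½×6×3² = 36.0 rad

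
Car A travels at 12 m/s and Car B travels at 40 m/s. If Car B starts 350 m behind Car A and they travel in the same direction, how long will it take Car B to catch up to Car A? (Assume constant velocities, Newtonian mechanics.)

Relative speed: v_rel = 40 - 12 = 28 m/s
Time to catch: t = d₀/v_rel = 350/28 = 12.5 s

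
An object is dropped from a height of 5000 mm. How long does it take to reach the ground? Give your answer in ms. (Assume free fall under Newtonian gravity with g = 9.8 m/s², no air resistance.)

h = 5000 mm × 0.001 = 5.0 m
t = √(2h/g) = √(2 × 5.0 / 9.8) = 1.01015 s
t = 1.01015 s / 0.001 = 1010 ms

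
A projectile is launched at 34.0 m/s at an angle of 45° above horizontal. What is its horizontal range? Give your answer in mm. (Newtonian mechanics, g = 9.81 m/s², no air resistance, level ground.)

R = v₀² × sin(2θ) / g = 34.0² × sin(2 × 45°) / 9.81 = 1156.0 × 1.0 / 9.81 = 117.839 m
R = 117.839 m / 0.001 = 117800 mm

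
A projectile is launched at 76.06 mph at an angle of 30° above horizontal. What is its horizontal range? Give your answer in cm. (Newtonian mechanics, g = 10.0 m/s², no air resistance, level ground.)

v₀ = 76.06 mph × 0.44704 = 34.0019 m/s
R = v₀² × sin(2θ) / g = 34.0019² × sin(2 × 30°) / 10.0 = 1156.13 × 0.866025 / 10.0 = 100.124 m
R = 100.124 m / 0.01 = 10010 cm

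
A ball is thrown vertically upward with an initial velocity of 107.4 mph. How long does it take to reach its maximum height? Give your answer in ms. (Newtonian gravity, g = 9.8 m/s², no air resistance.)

v₀ = 107.4 mph × 0.44704 = 48.0121 m/s
t_up = v₀ / g = 48.0121 / 9.8 = 4.89919 s
t_up = 4.89919 s / 0.001 = 4899 ms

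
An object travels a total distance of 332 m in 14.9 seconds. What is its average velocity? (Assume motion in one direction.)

v_avg = Δd / Δt = 332 / 14.9 = 22.28 m/s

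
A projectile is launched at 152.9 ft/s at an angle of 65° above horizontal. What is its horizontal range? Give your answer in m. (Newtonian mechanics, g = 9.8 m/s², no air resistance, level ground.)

v₀ = 152.9 ft/s × 0.3048 = 46.6039 m/s
R = v₀² × sin(2θ) / g = 46.6039² × sin(2 × 65°) / 9.8 = 2171.92 × 0.766044 / 9.8 = 169.8 m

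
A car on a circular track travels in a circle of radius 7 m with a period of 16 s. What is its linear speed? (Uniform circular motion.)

v = 2πr/T = 2π×7/16 = 2.75 m/s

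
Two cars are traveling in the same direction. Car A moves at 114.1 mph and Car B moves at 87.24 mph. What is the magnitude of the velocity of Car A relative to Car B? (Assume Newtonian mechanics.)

v_rel = |v_A - v_B| = |114.1 - 87.24| = 26.86 mph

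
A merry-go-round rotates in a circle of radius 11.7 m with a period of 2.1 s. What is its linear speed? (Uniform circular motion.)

v = 2πr/T = 2π×11.7/2.1 = 35.01 m/s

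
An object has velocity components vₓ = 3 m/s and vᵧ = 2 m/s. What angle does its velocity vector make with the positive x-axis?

θ = arctan(vᵧ/vₓ) = arctan(2/3) = 33.69°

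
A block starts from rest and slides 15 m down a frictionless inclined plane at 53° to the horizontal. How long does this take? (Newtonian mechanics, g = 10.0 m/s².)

a = g sin(θ) = 10.0 × sin(53°) = 7.9864 m/s²
t = √(2d/a) = √(2 × 15 / 7.9864) = 1.94 s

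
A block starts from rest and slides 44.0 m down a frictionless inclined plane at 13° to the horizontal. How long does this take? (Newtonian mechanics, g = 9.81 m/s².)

a = g sin(θ) = 9.81 × sin(13°) = 2.2068 m/s²
t = √(2d/a) = √(2 × 44.0 / 2.2068) = 6.31 s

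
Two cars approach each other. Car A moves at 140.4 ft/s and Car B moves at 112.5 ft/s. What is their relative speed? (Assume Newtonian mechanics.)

v_rel = v_A + v_B = 140.4 + 112.5 = 252.9 ft/s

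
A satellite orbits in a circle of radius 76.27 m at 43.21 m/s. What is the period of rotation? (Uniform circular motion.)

T = 2πr/v = 2π×76.27/43.21 = 11.09 s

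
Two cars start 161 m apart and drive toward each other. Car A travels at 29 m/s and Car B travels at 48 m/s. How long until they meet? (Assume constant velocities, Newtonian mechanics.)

Combined speed: v_combined = 29 + 48 = 77 m/s
Time to meet: t = d/v_combined = 161/77 = 2.09 s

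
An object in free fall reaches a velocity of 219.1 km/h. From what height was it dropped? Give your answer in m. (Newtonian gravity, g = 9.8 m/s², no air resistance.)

v = 219.1 km/h × 0.2777777777777778 = 60.8611 m/s
h = v² / (2g) = 60.8611² / (2 × 9.8) = 189.0 m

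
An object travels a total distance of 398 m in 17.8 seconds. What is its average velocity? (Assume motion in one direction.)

v_avg = Δd / Δt = 398 / 17.8 = 22.36 m/s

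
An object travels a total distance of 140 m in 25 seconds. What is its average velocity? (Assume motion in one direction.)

v_avg = Δd / Δt = 140 / 25 = 5.6 m/s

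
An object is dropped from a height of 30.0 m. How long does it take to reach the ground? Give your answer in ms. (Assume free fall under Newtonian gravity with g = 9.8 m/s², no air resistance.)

t = √(2h/g) = √(2 × 30.0 / 9.8) = 2.47436 s
t = 2.47436 s / 0.001 = 2474 ms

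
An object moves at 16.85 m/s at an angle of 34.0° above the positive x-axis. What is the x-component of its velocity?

vₓ = v cos(θ) = 16.85 × cos(34.0°) = 13.97 m/s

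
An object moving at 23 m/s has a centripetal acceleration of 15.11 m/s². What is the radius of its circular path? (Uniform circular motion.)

r = v²/a_c = 23²/15.11 = 35.01 m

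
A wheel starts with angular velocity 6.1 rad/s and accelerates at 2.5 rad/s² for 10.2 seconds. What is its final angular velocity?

ω = ω₀ + αt = 6.1 + 2.5 × 10.2 = 31.6 rad/s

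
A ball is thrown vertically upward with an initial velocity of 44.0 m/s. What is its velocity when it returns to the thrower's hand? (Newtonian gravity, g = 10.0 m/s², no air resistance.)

By conservation of energy (no air resistance), the ball returns to the throw height with the same speed as launch, but directed downward.
|v_ground| = v₀ = 44.0 m/s
v_ground = 44.0 m/s (downward)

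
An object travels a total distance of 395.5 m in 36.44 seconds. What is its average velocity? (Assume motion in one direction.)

v_avg = Δd / Δt = 395.5 / 36.44 = 10.85 m/s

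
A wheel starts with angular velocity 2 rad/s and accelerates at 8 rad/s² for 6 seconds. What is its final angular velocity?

ω = ω₀ + αt = 2 + 8 × 6 = 50 rad/s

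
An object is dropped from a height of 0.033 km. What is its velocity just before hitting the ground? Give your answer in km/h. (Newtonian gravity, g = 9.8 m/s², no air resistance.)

h = 0.033 km × 1000.0 = 33.0 m
v = √(2gh) = √(2 × 9.8 × 33.0) = 25.4323 m/s
v = 25.4323 m/s / 0.2777777777777778 = 91.56 km/h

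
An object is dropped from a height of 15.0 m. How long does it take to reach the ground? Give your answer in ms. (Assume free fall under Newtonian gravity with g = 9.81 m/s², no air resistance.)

t = √(2h/g) = √(2 × 15.0 / 9.81) = 1.74874 s
t = 1.74874 s / 0.001 = 1749 ms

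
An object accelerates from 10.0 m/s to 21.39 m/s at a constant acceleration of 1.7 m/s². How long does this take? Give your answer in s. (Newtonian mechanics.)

t = (v - v₀) / a = (21.39 - 10.0) / 1.7 = 6.7 s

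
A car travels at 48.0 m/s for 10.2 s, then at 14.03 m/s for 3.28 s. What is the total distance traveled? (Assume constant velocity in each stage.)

d₁ = v₁t₁ = 48.0 × 10.2 = 489.6 m
d₂ = v₂t₂ = 14.03 × 3.28 = 46.0184 m
d_total = 489.6 + 46.0184 = 535.62 m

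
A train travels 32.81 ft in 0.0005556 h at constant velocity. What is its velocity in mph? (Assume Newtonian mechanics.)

d = 32.81 ft × 0.3048 = 10.0005 m
t = 0.0005556 h × 3600.0 = 2.00016 s
v = d / t = 10.0005 / 2.00016 = 4.99985 m/s
v = 4.99985 m/s / 0.44704 = 11.18 mph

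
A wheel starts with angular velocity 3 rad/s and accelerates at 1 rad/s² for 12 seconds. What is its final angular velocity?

ω = ω₀ + αt = 3 + 1 × 12 = 15 rad/s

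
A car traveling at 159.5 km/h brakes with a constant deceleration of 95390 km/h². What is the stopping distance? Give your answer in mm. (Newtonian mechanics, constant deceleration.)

v₀ = 159.5 km/h × 0.2777777777777778 = 44.3056 m/s
a = 95390 km/h² × 7.716049382716049e-05 = 7.36034 m/s²
d = v₀² / (2a) = 44.3056² / (2 × 7.36034) = 1962.99 / 14.7207 = 133.349 m
d = 133.349 m / 0.001 = 133300 mm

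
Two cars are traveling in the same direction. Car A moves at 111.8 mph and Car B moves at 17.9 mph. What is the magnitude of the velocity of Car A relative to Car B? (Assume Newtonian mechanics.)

v_rel = |v_A - v_B| = |111.8 - 17.9| = 93.9 mph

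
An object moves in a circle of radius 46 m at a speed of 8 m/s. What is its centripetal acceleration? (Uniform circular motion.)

a_c = v²/r = 8²/46 = 64/46 = 1.39 m/s²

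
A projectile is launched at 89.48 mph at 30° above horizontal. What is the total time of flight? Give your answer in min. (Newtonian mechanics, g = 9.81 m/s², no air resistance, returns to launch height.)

v₀ = 89.48 mph × 0.44704 = 40.0011 m/s
T = 2 × v₀ × sin(θ) / g = 2 × 40.0011 × sin(30°) / 9.81 = 2 × 40.0011 × 0.5 / 9.81 = 4.07758 s
T = 4.07758 s / 60.0 = 0.06796 min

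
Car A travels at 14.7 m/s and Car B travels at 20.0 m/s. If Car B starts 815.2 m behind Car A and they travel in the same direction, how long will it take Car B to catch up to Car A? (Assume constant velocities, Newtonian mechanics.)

Relative speed: v_rel = 20.0 - 14.7 = 5.3 m/s
Time to catch: t = d₀/v_rel = 815.2/5.3 = 153.81 s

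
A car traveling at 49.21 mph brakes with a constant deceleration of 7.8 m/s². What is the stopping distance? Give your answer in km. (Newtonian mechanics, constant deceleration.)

v₀ = 49.21 mph × 0.44704 = 21.9988 m/s
d = v₀² / (2a) = 21.9988² / (2 × 7.8) = 483.947 / 15.6 = 31.0222 m
d = 31.0222 m / 1000.0 = 0.03102 km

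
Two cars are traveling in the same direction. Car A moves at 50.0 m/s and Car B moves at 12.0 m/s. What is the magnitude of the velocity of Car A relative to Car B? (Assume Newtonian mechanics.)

v_rel = |v_A - v_B| = |50.0 - 12.0| = 38.0 m/s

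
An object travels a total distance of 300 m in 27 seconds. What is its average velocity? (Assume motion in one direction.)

v_avg = Δd / Δt = 300 / 27 = 11.11 m/s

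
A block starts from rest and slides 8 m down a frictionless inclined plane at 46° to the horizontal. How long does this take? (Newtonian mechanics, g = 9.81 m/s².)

a = g sin(θ) = 9.81 × sin(46°) = 7.0567 m/s²
t = √(2d/a) = √(2 × 8 / 7.0567) = 1.51 s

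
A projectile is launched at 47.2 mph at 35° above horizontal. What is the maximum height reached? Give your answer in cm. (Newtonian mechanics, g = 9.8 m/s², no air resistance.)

v₀ = 47.2 mph × 0.44704 = 21.1003 m/s
H = v₀² × sin²(θ) / (2g) = 21.1003² × sin(35°)² / (2 × 9.8) = 445.223 × 0.32899 / 19.6 = 7.47316 m
H = 7.47316 m / 0.01 = 747.3 cm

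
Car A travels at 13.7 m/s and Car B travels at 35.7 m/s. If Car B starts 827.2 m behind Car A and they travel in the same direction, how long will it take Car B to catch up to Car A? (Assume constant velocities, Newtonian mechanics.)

Relative speed: v_rel = 35.7 - 13.7 = 22.0 m/s
Time to catch: t = d₀/v_rel = 827.2/22.0 = 37.6 s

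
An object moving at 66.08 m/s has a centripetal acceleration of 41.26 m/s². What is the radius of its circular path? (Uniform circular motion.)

r = v²/a_c = 66.08²/41.26 = 105.83 m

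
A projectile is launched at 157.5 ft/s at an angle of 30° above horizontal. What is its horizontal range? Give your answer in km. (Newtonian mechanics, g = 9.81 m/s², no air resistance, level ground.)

v₀ = 157.5 ft/s × 0.3048 = 48.006 m/s
R = v₀² × sin(2θ) / g = 48.006² × sin(2 × 30°) / 9.81 = 2304.58 × 0.866025 / 9.81 = 203.448 m
R = 203.448 m / 1000.0 = 0.2034 km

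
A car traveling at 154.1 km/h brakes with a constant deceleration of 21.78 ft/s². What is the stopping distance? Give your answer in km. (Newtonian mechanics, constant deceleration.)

v₀ = 154.1 km/h × 0.2777777777777778 = 42.8056 m/s
a = 21.78 ft/s² × 0.3048 = 6.63854 m/s²
d = v₀² / (2a) = 42.8056² / (2 × 6.63854) = 1832.32 / 13.2771 = 138.006 m
d = 138.006 m / 1000.0 = 0.138 km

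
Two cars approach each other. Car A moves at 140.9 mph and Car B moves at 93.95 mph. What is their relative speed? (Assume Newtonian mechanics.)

v_rel = v_A + v_B = 140.9 + 93.95 = 234.85 mph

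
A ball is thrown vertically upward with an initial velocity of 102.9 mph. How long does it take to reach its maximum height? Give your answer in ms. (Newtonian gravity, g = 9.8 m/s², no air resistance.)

v₀ = 102.9 mph × 0.44704 = 46.0004 m/s
t_up = v₀ / g = 46.0004 / 9.8 = 4.69392 s
t_up = 4.69392 s / 0.001 = 4694 ms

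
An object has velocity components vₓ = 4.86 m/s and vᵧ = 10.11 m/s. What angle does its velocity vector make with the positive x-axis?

θ = arctan(vᵧ/vₓ) = arctan(10.11/4.86) = 64.33°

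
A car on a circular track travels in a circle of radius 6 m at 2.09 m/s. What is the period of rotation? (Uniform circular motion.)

T = 2πr/v = 2π×6/2.09 = 18.04 s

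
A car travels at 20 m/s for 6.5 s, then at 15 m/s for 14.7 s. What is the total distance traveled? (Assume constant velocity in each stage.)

d₁ = v₁t₁ = 20 × 6.5 = 130.0 m
d₂ = v₂t₂ = 15 × 14.7 = 220.5 m
d_total = 130.0 + 220.5 = 350.5 m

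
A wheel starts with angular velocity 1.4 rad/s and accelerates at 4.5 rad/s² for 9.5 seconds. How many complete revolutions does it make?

θ = ω₀t + ½αt² = 1.4×9.5 + ½×4.5×9.5² = 216.3625 rad
Total revolutions = θ/(2π) = 216.3625/(2π) = 34.44
Complete revolutions = ⌊34.44⌋ = 34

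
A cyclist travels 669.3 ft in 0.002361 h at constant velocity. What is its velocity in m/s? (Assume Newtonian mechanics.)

d = 669.3 ft × 0.3048 = 204.003 m
t = 0.002361 h × 3600.0 = 8.4996 s
v = d / t = 204.003 / 8.4996 = 24.0 m/s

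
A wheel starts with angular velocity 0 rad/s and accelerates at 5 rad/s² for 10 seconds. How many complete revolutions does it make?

θ = ω₀t + ½αt² = 0×10 + ½×5×10² = 250.0 rad
Total revolutions = θ/(2π) = 250.0/(2π) = 39.79
Complete revolutions = ⌊39.79⌋ = 39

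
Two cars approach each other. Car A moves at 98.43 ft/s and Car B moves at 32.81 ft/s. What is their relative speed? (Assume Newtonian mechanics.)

v_rel = v_A + v_B = 98.43 + 32.81 = 131.24 ft/s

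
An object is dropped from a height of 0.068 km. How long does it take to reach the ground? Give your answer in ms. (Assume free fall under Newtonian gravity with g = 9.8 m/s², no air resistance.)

h = 0.068 km × 1000.0 = 68.0 m
t = √(2h/g) = √(2 × 68.0 / 9.8) = 3.72526 s
t = 3.72526 s / 0.001 = 3725 ms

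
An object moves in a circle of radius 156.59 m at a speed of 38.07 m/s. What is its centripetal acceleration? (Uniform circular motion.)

a_c = v²/r = 38.07²/156.59 = 1449.3249/156.59 = 9.26 m/s²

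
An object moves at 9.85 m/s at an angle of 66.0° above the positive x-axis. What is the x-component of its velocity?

vₓ = v cos(θ) = 9.85 × cos(66.0°) = 4.01 m/s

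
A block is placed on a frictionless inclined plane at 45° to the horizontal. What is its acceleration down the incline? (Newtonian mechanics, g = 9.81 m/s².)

a = g sin(θ) = 9.81 × sin(45°) = 9.81 × 0.7071 = 6.94 m/s²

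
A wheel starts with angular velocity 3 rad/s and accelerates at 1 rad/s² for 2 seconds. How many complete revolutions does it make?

θ = ω₀t + ½αt² = 3×2 + ½×1×2² = 8.0 rad
Total revolutions = θ/(2π) = 8.0/(2π) = 1.27
Complete revolutions = ⌊1.27⌋ = 1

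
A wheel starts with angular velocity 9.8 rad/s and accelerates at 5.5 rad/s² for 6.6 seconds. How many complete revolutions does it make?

θ = ω₀t + ½αt² = 9.8×6.6 + ½×5.5×6.6² = 184.47 rad
Total revolutions = θ/(2π) = 184.47/(2π) = 29.36
Complete revolutions = ⌊29.36⌋ = 29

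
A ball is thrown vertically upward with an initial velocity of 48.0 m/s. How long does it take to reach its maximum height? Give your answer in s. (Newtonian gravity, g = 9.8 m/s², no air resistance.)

t_up = v₀ / g = 48.0 / 9.8 = 4.898 s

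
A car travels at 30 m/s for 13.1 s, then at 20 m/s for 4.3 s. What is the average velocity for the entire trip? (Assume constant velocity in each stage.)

d₁ = v₁t₁ = 30 × 13.1 = 393.0 m
d₂ = v₂t₂ = 20 × 4.3 = 86.0 m
d_total = 479.0 m, t_total = 17.4 s
v_avg = d_total/t_total = 479.0/17.4 = 27.53 m/s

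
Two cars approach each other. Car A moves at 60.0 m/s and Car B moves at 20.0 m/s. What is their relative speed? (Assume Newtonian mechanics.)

v_rel = v_A + v_B = 60.0 + 20.0 = 80.0 m/s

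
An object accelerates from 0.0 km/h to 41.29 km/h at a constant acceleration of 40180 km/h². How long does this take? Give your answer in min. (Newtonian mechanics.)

v₀ = 0.0 km/h × 0.2777777777777778 = 0.0 m/s
v = 41.29 km/h × 0.2777777777777778 = 11.4694 m/s
a = 40180 km/h² × 7.716049382716049e-05 = 3.10031 m/s²
t = (v - v₀) / a = (11.4694 - 0.0) / 3.10031 = 3.69944 s
t = 3.69944 s / 60.0 = 0.06166 min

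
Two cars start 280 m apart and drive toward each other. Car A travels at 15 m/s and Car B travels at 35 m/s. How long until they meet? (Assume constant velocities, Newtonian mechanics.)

Combined speed: v_combined = 15 + 35 = 50 m/s
Time to meet: t = d/v_combined = 280/50 = 5.6 s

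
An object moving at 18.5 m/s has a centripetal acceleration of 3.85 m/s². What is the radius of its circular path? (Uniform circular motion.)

r = v²/a_c = 18.5²/3.85 = 88.9 m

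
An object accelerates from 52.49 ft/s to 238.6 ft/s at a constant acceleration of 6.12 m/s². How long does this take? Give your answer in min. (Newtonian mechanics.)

v₀ = 52.49 ft/s × 0.3048 = 15.999 m/s
v = 238.6 ft/s × 0.3048 = 72.7253 m/s
t = (v - v₀) / a = (72.7253 - 15.999) / 6.12 = 9.269 s
t = 9.269 s / 60.0 = 0.1545 min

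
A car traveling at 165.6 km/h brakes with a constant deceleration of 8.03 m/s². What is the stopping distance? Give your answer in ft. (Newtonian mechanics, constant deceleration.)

v₀ = 165.6 km/h × 0.2777777777777778 = 46.0 m/s
d = v₀² / (2a) = 46.0² / (2 × 8.03) = 2116.0 / 16.06 = 131.756 m
d = 131.756 m / 0.3048 = 432.3 ft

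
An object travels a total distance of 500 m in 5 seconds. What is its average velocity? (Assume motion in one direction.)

v_avg = Δd / Δt = 500 / 5 = 100.0 m/s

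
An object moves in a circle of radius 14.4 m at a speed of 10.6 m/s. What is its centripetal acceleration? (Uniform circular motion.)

a_c = v²/r = 10.6²/14.4 = 112.36/14.4 = 7.8 m/s²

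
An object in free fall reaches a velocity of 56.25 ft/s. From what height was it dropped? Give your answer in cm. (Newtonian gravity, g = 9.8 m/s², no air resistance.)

v = 56.25 ft/s × 0.3048 = 17.145 m/s
h = v² / (2g) = 17.145² / (2 × 9.8) = 14.9975 m
h = 14.9975 m / 0.01 = 1500 cm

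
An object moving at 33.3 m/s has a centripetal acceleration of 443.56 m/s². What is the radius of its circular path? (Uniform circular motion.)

r = v²/a_c = 33.3²/443.56 = 2.5 m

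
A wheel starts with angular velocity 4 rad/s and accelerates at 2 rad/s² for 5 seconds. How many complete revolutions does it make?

θ = ω₀t + ½αt² = 4×5 + ½×2×5² = 45.0 rad
Total revolutions = θ/(2π) = 45.0/(2π) = 7.16
Complete revolutions = ⌊7.16⌋ = 7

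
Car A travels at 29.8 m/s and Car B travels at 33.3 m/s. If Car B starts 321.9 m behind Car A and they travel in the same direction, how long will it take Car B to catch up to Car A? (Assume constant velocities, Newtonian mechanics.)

Relative speed: v_rel = 33.3 - 29.8 = 3.5 m/s
Time to catch: t = d₀/v_rel = 321.9/3.5 = 91.97 s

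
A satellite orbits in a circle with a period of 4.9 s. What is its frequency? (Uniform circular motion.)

f = 1/T = 1/4.9 = 0.2041 Hz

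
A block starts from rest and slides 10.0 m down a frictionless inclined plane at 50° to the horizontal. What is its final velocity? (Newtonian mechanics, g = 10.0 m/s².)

a = g sin(θ) = 10.0 × sin(50°) = 7.6604 m/s²
v = √(2ad) = √(2 × 7.6604 × 10.0) = 12.38 m/s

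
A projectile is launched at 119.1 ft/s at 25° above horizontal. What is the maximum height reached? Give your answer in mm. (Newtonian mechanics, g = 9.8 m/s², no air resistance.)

v₀ = 119.1 ft/s × 0.3048 = 36.3017 m/s
H = v₀² × sin²(θ) / (2g) = 36.3017² × sin(25°)² / (2 × 9.8) = 1317.81 × 0.178606 / 19.6 = 12.0086 m
H = 12.0086 m / 0.001 = 12010 mm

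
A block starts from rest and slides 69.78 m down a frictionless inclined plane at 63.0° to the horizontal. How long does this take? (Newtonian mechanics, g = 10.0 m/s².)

a = g sin(θ) = 10.0 × sin(63.0°) = 8.9101 m/s²
t = √(2d/a) = √(2 × 69.78 / 8.9101) = 3.96 s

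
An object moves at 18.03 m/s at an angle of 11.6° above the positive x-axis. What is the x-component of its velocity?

vₓ = v cos(θ) = 18.03 × cos(11.6°) = 17.66 m/s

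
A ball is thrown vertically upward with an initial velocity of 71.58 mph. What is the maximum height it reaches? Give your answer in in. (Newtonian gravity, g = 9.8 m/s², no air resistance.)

v₀ = 71.58 mph × 0.44704 = 31.9991 m/s
h_max = v₀² / (2g) = 31.9991² / (2 × 9.8) = 1023.94 / 19.6 = 52.2418 m
h_max = 52.2418 m / 0.0254 = 2057 in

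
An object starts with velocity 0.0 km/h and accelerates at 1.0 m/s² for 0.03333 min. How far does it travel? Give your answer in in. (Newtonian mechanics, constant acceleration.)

v₀ = 0.0 km/h × 0.2777777777777778 = 0.0 m/s
t = 0.03333 min × 60.0 = 1.9998 s
d = v₀ × t + ½ × a × t² = 0.0 × 1.9998 + 0.5 × 1.0 × 1.9998² = 1.9996 m
d = 1.9996 m / 0.0254 = 78.72 in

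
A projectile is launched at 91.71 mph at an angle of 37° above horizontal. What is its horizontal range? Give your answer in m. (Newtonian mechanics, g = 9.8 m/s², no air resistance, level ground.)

v₀ = 91.71 mph × 0.44704 = 40.998 m/s
R = v₀² × sin(2θ) / g = 40.998² × sin(2 × 37°) / 9.8 = 1680.84 × 0.961262 / 9.8 = 164.9 m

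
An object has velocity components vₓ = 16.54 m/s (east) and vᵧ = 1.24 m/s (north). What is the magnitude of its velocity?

|v| = √(vₓ² + vᵧ²) = √(16.54² + 1.24²) = √(275.1092) = 16.59 m/s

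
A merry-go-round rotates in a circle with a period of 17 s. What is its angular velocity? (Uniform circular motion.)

ω = 2π/T = 2π/17 = 0.3696 rad/s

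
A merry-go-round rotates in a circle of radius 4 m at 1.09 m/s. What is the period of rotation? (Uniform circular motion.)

T = 2πr/v = 2π×4/1.09 = 23.06 s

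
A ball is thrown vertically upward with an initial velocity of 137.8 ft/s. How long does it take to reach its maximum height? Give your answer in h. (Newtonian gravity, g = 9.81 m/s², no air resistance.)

v₀ = 137.8 ft/s × 0.3048 = 42.0014 m/s
t_up = v₀ / g = 42.0014 / 9.81 = 4.28149 s
t_up = 4.28149 s / 3600.0 = 0.001189 h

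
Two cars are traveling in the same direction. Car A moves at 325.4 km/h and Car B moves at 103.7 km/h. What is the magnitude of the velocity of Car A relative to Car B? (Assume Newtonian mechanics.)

v_rel = |v_A - v_B| = |325.4 - 103.7| = 221.7 km/h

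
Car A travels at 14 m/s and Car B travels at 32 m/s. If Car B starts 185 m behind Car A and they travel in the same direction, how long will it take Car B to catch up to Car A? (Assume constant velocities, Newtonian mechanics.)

Relative speed: v_rel = 32 - 14 = 18 m/s
Time to catch: t = d₀/v_rel = 185/18 = 10.28 s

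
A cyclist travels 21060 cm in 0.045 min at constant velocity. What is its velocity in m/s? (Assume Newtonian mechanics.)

d = 21060 cm × 0.01 = 210.6 m
t = 0.045 min × 60.0 = 2.7 s
v = d / t = 210.6 / 2.7 = 78.0 m/s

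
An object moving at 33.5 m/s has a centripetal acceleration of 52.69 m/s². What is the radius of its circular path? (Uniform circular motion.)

r = v²/a_c = 33.5²/52.69 = 21.3 m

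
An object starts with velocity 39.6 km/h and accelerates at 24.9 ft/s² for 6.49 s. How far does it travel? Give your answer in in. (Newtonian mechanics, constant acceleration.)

v₀ = 39.6 km/h × 0.2777777777777778 = 11.0 m/s
a = 24.9 ft/s² × 0.3048 = 7.58952 m/s²
d = v₀ × t + ½ × a × t² = 11.0 × 6.49 + 0.5 × 7.58952 × 6.49² = 231.226 m
d = 231.226 m / 0.0254 = 9103 in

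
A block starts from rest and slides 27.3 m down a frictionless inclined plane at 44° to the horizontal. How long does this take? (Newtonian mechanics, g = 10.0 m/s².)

a = g sin(θ) = 10.0 × sin(44°) = 6.9466 m/s²
t = √(2d/a) = √(2 × 27.3 / 6.9466) = 2.8 s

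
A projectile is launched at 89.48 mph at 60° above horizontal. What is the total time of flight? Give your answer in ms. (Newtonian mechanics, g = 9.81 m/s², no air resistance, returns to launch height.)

v₀ = 89.48 mph × 0.44704 = 40.0011 m/s
T = 2 × v₀ × sin(θ) / g = 2 × 40.0011 × sin(60°) / 9.81 = 2 × 40.0011 × 0.866025 / 9.81 = 7.06258 s
T = 7.06258 s / 0.001 = 7063 ms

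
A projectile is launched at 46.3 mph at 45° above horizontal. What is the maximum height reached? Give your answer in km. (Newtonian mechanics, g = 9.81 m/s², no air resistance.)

v₀ = 46.3 mph × 0.44704 = 20.698 m/s
H = v₀² × sin²(θ) / (2g) = 20.698² × sin(45°)² / (2 × 9.81) = 428.407 × 0.5 / 19.62 = 10.9176 m
H = 10.9176 m / 1000.0 = 0.01092 km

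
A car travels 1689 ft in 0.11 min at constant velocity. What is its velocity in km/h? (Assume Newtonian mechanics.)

d = 1689 ft × 0.3048 = 514.807 m
t = 0.11 min × 60.0 = 6.6 s
v = d / t = 514.807 / 6.6 = 78.0011 m/s
v = 78.0011 m/s / 0.2777777777777778 = 280.8 km/h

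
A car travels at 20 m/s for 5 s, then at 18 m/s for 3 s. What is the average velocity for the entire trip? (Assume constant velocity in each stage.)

d₁ = v₁t₁ = 20 × 5 = 100 m
d₂ = v₂t₂ = 18 × 3 = 54 m
d_total = 154 m, t_total = 8 s
v_avg = d_total/t_total = 154/8 = 19.25 m/s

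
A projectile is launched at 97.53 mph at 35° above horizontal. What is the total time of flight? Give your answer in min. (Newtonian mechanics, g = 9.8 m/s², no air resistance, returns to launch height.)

v₀ = 97.53 mph × 0.44704 = 43.5998 m/s
T = 2 × v₀ × sin(θ) / g = 2 × 43.5998 × sin(35°) / 9.8 = 2 × 43.5998 × 0.573576 / 9.8 = 5.10363 s
T = 5.10363 s / 60.0 = 0.08506 min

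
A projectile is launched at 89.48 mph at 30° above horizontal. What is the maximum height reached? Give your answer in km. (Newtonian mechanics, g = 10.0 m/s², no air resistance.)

v₀ = 89.48 mph × 0.44704 = 40.0011 m/s
H = v₀² × sin²(θ) / (2g) = 40.0011² × sin(30°)² / (2 × 10.0) = 1600.09 × 0.25 / 20.0 = 20.0011 m
H = 20.0011 m / 1000.0 = 0.02 km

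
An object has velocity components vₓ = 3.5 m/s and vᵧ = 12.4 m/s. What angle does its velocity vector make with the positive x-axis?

θ = arctan(vᵧ/vₓ) = arctan(12.4/3.5) = 74.24°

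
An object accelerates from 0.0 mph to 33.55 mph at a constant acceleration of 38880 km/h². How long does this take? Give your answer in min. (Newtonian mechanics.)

v₀ = 0.0 mph × 0.44704 = 0.0 m/s
v = 33.55 mph × 0.44704 = 14.9982 m/s
a = 38880 km/h² × 7.716049382716049e-05 = 3.0 m/s²
t = (v - v₀) / a = (14.9982 - 0.0) / 3.0 = 4.9994 s
t = 4.9994 s / 60.0 = 0.08332 min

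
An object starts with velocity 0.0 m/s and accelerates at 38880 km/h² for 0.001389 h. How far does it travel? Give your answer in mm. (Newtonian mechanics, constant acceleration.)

a = 38880 km/h² × 7.716049382716049e-05 = 3.0 m/s²
t = 0.001389 h × 3600.0 = 5.0004 s
d = v₀ × t + ½ × a × t² = 0.0 × 5.0004 + 0.5 × 3.0 × 5.0004² = 37.506 m
d = 37.506 m / 0.001 = 37510 mm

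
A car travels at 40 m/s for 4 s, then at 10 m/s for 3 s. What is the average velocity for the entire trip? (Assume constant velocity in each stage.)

d₁ = v₁t₁ = 40 × 4 = 160 m
d₂ = v₂t₂ = 10 × 3 = 30 m
d_total = 190 m, t_total = 7 s
v_avg = d_total/t_total = 190/7 = 27.14 m/s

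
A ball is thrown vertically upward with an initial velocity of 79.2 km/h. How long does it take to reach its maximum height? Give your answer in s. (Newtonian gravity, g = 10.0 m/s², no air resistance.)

v₀ = 79.2 km/h × 0.2777777777777778 = 22.0 m/s
t_up = v₀ / g = 22.0 / 10.0 = 2.2 s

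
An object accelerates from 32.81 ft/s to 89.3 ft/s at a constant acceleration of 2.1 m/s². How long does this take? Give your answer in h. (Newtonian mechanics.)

v₀ = 32.81 ft/s × 0.3048 = 10.0005 m/s
v = 89.3 ft/s × 0.3048 = 27.2186 m/s
t = (v - v₀) / a = (27.2186 - 10.0005) / 2.1 = 8.1991 s
t = 8.1991 s / 3600.0 = 0.002278 h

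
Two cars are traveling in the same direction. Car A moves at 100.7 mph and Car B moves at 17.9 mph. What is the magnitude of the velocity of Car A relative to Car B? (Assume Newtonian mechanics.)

v_rel = |v_A - v_B| = |100.7 - 17.9| = 82.8 mph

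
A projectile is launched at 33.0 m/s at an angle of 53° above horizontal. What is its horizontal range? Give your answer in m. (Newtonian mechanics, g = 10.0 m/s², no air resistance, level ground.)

R = v₀² × sin(2θ) / g = 33.0² × sin(2 × 53°) / 10.0 = 1089.0 × 0.961262 / 10.0 = 104.7 m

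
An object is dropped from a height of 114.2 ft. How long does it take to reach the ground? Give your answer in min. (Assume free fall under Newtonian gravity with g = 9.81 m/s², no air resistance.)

h = 114.2 ft × 0.3048 = 34.8082 m
t = √(2h/g) = √(2 × 34.8082 / 9.81) = 2.66392 s
t = 2.66392 s / 60.0 = 0.0444 min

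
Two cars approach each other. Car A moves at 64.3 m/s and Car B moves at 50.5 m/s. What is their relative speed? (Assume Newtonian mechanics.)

v_rel = v_A + v_B = 64.3 + 50.5 = 114.8 m/s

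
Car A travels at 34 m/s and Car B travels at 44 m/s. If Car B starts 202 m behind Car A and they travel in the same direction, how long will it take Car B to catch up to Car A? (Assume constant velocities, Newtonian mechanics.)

Relative speed: v_rel = 44 - 34 = 10 m/s
Time to catch: t = d₀/v_rel = 202/10 = 20.2 s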